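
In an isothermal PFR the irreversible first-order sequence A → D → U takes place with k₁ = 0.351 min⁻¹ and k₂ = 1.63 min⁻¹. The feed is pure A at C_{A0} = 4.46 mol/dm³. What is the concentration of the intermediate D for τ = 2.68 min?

For first-order series with pure A initially, C_D(τ) = k₁C_{A0}/(k₂−k₁)·(e^(−k₁τ) − e^(−k₂τ)).
e^(−k₁τ) = e^(−0.351×2.68) = e^(−0.9407) = 0.3904; e^(−k₂τ) = e^(−4.368) = 0.01267.
C_D = 0.351×4.46/(1.63−0.351) × (0.3904−0.01267) = 1.224×0.3777 = 0.4623 mol/dm³.

0.462 mol/dm³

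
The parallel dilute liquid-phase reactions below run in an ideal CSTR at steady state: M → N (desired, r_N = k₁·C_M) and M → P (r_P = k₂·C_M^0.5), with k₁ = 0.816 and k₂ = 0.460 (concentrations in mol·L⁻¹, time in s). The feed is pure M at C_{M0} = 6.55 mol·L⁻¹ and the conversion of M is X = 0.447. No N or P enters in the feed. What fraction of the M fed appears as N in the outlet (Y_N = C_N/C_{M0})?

Exit C_M = C_{M0}(1−X) = 6.55×0.553 = 3.622 mol·L⁻¹.
Rates in a CSTR are evaluated at the outlet concentration: r_N = 0.816×3.622 = 2.956, r_P = 0.460×3.622^0.5 = 0.8755.
Fraction of consumed M going to N: r_N/(r_N+r_P) = 0.7715.
C_N = 0.7715·C_{M0}·X = 0.7715×6.55×0.447 = 2.26 mol·L⁻¹; Y_N = C_N/C_{M0} = 0.345.

0.345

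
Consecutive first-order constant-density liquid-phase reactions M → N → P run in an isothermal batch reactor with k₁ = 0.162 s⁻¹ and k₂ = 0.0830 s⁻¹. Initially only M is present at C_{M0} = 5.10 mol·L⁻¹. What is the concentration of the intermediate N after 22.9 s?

The intermediate concentration in a first-order A→B→C sequence is C_N = k₁C_{M0}(e^(−k₁t) − e^(−k₂t))/(k₂−k₁).
e^(−k₁t) = e^(−0.162×22.9) = e^(−3.710) = 0.02448; e^(−k₂t) = e^(−1.901) = 0.1495.
C_N = 0.162×5.10/(0.0830−0.162) × (0.02448−0.1495) = (-10.46)×(-0.1250) = 1.307 mol·L⁻¹.

1.31 mol·L⁻¹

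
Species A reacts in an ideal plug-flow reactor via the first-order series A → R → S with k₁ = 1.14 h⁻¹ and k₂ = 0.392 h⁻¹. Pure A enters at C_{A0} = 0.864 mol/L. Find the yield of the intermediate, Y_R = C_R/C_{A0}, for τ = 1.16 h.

0.561

The intermediate concentration in a first-order A→B→C sequence is C_R = k₁C_{A0}(e^(−k₁τ) − e^(−k₂τ))/(k₂−k₁).
e^(−k₁τ) = e^(−1.14×1.16) = e^(−1.322) = 0.2665; e^(−k₂τ) = e^(−0.4547) = 0.6346.
C_R = 1.14×0.864/(0.392−1.14) × (0.2665−0.6346) = (-1.317)×(-0.3681) = 0.4848 mol/L.
Y_R = C_R/C_{A0} = 0.4848/0.864 = 0.561.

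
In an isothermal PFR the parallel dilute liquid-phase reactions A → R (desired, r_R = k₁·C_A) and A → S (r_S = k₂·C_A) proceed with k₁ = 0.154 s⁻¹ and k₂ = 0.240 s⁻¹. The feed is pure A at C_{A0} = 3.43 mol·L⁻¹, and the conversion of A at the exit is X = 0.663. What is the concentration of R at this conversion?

0.889 mol·L⁻¹

C_A = C_{A0}(1−X) = 1.156 mol·L⁻¹.
Both paths are first order in A, so the instantaneous fraction to R is constant: dC_R/d(−C_A) = k₁/(k₁+k₂) = 0.3909.
C_R = 0.3909·(C_{A0}−C_A) = 0.3909×2.274 = 0.889 mol·L⁻¹.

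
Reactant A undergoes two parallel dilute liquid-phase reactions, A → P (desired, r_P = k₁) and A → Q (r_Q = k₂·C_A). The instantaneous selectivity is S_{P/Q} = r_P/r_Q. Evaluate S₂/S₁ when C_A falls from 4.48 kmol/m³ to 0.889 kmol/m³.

5.04

S_{P/Q} = (k₁/k₂)·C_A⁻¹, so S₂/S₁ = (C_{A,2}/C_{A,1})⁻¹.
= 4.48/0.889 = 5.04.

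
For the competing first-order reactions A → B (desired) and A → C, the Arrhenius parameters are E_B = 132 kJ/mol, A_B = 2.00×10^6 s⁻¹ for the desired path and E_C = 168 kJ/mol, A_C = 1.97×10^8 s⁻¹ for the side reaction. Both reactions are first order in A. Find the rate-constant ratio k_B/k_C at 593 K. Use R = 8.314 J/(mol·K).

With equal orders, S_{B/C} = k_B/k_C = (A_B/A_C)·exp[(E_C−E_B)/(RT)].
(E_C−E_B)/(RT) = (168−132)×10³/(8.314×593) = 36000/4930 = 7.302.
k_B/k_C = (2.00×10^6/1.97×10^8)·exp(7.302) = 0.01015 × 1483 = 15.1.
Since E_B < E_C, lowering the temperature improves selectivity toward B.

15.1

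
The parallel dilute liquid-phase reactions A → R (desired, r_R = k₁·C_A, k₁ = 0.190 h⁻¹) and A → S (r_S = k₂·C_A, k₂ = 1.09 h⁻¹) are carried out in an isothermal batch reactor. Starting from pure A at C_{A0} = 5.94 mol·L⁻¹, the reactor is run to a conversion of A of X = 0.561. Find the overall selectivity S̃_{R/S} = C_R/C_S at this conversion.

0.174

C_A = C_{A0}(1−X) = 2.608 mol·L⁻¹.
Both paths are first order in A, so the instantaneous fraction to R is constant: dC_R/d(−C_A) = k₁/(k₁+k₂) = 0.1484.
C_R = 0.1484·(C_{A0}−C_A) = 0.1484×3.332 = 0.495 mol·L⁻¹.
C_S = (C_{A0}−C_A)−C_R = 2.838 mol·L⁻¹; S̃_{R/S} = 0.4946/2.838 = 0.174.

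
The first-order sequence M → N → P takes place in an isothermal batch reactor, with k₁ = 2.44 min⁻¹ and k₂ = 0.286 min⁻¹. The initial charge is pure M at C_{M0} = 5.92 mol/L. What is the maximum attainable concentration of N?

For a first-order series the maximum intermediate yield is C_{N,max}/C_{M0} = (k₁/k₂)^[k₂/(k₂−k₁)].
= (2.44/0.286)^(0.286/(0.286−2.44)) = (8.531)^(-0.1328) = 0.7523.
C_{N,max} = 0.7523×5.92 = 4.45 mol/L.

4.45 mol/L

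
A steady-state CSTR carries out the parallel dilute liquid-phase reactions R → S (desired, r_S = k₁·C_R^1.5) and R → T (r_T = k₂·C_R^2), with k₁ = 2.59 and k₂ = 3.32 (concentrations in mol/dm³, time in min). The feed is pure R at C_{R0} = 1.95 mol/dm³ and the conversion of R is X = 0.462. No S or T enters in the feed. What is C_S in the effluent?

0.390 mol/dm³

Exit C_R = C_{R0}(1−X) = 1.95×0.538 = 1.049 mol/dm³.
A CSTR operates uniformly at the exit composition, giving r_S = 2.783 and r_T = 3.654 (each k·C_R^n at C_R = 1.049).
Fraction of consumed R going to S: r_S/(r_S+r_T) = 0.4323.
C_S = 0.4323·C_{R0}·X = 0.4323×1.95×0.462 = 0.390 mol/dm³.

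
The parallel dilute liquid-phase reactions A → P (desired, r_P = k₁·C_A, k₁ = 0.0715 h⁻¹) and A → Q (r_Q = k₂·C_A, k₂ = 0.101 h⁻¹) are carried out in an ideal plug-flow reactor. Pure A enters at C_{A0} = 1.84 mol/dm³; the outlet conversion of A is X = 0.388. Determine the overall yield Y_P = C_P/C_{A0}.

0.161

C_A = C_{A0}(1−X) = 1.126 mol/dm³.
Both paths are first order in A, so the instantaneous fraction to P is constant: dC_P/d(−C_A) = k₁/(k₁+k₂) = 0.4145.
C_P = 0.4145·(C_{A0}−C_A) = 0.4145×0.7139 = 0.296 mol/dm³.
Y_P = C_P/C_{A0} = 0.2959/1.84 = 0.161.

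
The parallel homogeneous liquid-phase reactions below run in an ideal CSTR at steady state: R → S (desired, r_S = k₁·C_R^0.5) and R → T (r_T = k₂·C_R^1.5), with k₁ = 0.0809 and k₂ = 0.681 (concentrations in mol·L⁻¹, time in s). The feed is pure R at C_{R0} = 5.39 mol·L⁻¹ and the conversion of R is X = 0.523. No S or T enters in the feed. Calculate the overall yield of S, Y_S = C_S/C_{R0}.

0.0231

Exit C_R = C_{R0}(1−X) = 5.39×0.477 = 2.571 mol·L⁻¹.
In a CSTR the entire volume is at exit conditions, so r_S = 0.0809×2.571^0.5 = 0.1297 and r_T = 0.681×2.571^1.5 = 2.807.
Fraction of consumed R going to S: r_S/(r_S+r_T) = 0.04416.
C_S = 0.04416·C_{R0}·X = 0.04416×5.39×0.523 = 0.124 mol·L⁻¹; Y_S = C_S/C_{R0} = 0.0231.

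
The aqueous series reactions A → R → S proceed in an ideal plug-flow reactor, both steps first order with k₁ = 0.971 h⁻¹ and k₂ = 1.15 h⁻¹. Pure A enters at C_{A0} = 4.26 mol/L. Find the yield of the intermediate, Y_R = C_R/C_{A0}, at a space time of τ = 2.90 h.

0.131

Solving the coupled first-order balances gives C_R(τ) = [k₁/(k₂−k₁)]·C_{A0}·(e^(−k₁τ) − e^(−k₂τ)).
e^(−k₁τ) = e^(−0.971×2.90) = e^(−2.816) = 0.05985; e^(−k₂τ) = e^(−3.335) = 0.03561.
C_R = 0.971×4.26/(1.15−0.971) × (0.05985−0.03561) = 23.11×0.02424 = 0.5601 mol/L.
Y_R = C_R/C_{A0} = 0.5601/4.26 = 0.131.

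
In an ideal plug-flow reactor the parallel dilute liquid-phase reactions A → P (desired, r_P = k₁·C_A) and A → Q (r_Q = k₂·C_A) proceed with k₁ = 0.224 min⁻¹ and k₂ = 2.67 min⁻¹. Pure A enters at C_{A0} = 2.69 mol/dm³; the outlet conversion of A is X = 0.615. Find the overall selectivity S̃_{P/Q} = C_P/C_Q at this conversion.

C_A = C_{A0}(1−X) = 1.036 mol/dm³.
Both paths are first order in A, so the instantaneous fraction to P is constant: dC_P/d(−C_A) = k₁/(k₁+k₂) = 0.07740.
C_P = 0.07740·(C_{A0}−C_A) = 0.07740×1.654 = 0.128 mol/dm³.
C_Q = (C_{A0}−C_A)−C_P = 1.526 mol/dm³; S̃_{P/Q} = 0.1280/1.526 = 0.0839.

0.0839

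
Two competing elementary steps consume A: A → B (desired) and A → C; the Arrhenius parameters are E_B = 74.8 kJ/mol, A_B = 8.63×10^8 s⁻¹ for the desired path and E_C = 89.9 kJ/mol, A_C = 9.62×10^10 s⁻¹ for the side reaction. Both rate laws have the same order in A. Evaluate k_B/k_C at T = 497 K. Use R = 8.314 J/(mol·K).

With equal orders, S_{B/C} = k_B/k_C = (A_B/A_C)·exp[(E_C−E_B)/(RT)].
(E_C−E_B)/(RT) = (89.9−74.8)×10³/(8.314×497) = 15100/4132 = 3.654.
k_B/k_C = (8.63×10^8/9.62×10^10)·exp(3.654) = 0.008971 × 38.64 = 0.347.
Since E_B < E_C, lowering the temperature improves selectivity toward B.

0.347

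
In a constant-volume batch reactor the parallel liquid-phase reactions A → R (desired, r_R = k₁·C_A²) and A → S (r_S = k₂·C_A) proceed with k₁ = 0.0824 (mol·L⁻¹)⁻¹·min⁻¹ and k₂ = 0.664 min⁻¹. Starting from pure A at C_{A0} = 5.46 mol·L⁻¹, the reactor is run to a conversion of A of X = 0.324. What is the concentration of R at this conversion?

0.639 mol·L⁻¹

C_A = C_{A0}(1−X) = 3.691 mol·L⁻¹.
Along a PFR/batch, dC_S/dC_A = −r_S/(r_R+r_S) = −k₂/(k₂+k₁·C_A).
Integrating from C_{A0} to C_A: C_S = (0.664/0.0824)·ln[(0.664+0.0824·5.46)/(0.664+0.0824·3.69)] = 8.058·ln(1.114/0.9681) = 1.130 mol·L⁻¹.
Then C_R = (C_{A0}−C_A) − C_S = 1.769 − 1.130 = 0.6388 mol·L⁻¹.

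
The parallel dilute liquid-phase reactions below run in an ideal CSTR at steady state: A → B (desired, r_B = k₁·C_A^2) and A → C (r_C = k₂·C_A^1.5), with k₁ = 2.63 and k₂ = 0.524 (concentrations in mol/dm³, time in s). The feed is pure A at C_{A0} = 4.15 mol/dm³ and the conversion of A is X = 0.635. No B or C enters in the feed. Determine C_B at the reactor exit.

2.27 mol/dm³

Exit C_A = C_{A0}(1−X) = 4.15×0.365 = 1.515 mol/dm³.
A CSTR operates uniformly at the exit composition, giving r_B = 6.034 and r_C = 0.9769 (each k·C_A^n at C_A = 1.515).
Fraction of consumed A going to B: r_B/(r_B+r_C) = 0.8607.
C_B = 0.8607·C_{A0}·X = 0.8607×4.15×0.635 = 2.27 mol/dm³.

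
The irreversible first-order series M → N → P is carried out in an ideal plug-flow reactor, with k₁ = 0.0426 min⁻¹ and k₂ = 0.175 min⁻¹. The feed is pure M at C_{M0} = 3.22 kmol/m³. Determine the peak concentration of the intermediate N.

0.497 kmol/m³

Evaluating C_N at τ_opt = ln(k₂/k₁)/(k₂−k₁) gives C_{N,max}/C_{M0} = (k₁/k₂)^[k₂/(k₂−k₁)].
= (0.0426/0.175)^(0.175/(0.175−0.0426)) = (0.2434)^(1.322) = 0.1545.
C_{N,max} = 0.1545×3.22 = 0.497 kmol/m³.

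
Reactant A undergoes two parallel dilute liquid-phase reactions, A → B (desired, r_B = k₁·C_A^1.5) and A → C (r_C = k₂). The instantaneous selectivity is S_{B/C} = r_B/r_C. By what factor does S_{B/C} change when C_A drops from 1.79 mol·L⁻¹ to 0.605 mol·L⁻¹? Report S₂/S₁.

S_{B/C} = (k₁/k₂)·C_A^1.5, so S₂/S₁ = (C_{A,2}/C_{A,1})^1.5.
= (0.605/1.79)^1.5 = (0.3380)^1.5 = 0.196.
Selectivity toward B falls as C_A falls — high-concentration operation is favoured.

0.196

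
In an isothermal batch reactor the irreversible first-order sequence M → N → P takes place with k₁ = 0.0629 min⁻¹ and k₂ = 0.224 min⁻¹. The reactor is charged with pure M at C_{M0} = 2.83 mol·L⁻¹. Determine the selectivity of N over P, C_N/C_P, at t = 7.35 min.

Solving the coupled first-order balances gives C_N(t) = [k₁/(k₂−k₁)]·C_{M0}·(e^(−k₁t) − e^(−k₂t)).
e^(−k₁t) = e^(−0.0629×7.35) = e^(−0.4623) = 0.6298; e^(−k₂t) = e^(−1.646) = 0.1927.
C_N = 0.0629×2.83/(0.224−0.0629) × (0.6298−0.1927) = 1.105×0.4371 = 0.4830 mol·L⁻¹.
C_M = C_{M0}e^(−k₁t) = 1.782 mol·L⁻¹, so C_P = C_{M0}−C_M−C_N = 0.5646 mol·L⁻¹; C_N/C_P = 0.855.

0.855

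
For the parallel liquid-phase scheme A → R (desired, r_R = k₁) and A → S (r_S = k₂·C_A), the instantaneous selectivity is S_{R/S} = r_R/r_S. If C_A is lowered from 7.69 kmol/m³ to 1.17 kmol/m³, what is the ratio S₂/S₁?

S_{R/S} = (k₁/k₂)·C_A⁻¹, so S₂/S₁ = (C_{A,2}/C_{A,1})⁻¹.
= 7.69/1.17 = 6.57.

6.57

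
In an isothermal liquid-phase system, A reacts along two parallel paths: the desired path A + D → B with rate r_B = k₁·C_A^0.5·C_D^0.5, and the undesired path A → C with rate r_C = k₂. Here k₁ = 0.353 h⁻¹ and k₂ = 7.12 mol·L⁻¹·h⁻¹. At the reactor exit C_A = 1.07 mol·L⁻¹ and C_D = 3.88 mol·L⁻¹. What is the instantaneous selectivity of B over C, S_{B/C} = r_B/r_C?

0.101

S_{B/C} = r_B/r_C = (k₁·C_A^0.5·C_D^0.5)/(k₂) = (k₁/k₂)·C_A^0.5·C_D^0.5.
= (0.353×1.070^0.5×3.880^0.5) / (7.12) = 0.7193/7.120 = 0.101.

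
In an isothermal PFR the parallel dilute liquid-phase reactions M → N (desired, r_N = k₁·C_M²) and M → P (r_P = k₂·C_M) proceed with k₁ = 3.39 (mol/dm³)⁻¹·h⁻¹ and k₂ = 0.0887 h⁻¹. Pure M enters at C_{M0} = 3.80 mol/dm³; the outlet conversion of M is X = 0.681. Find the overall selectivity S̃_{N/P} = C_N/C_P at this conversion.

C_M = C_{M0}(1−X) = 1.212 mol/dm³.
Along a PFR/batch, dC_P/dC_M = −r_P/(r_N+r_P) = −k₂/(k₂+k₁·C_M).
Integrating from C_{M0} to C_M: C_P = (0.0887/3.39)·ln[(0.0887+3.39·3.80)/(0.0887+3.39·1.21)] = 0.02617·ln(12.97/4.198) = 0.02952 mol/dm³.
Then C_N = (C_{M0}−C_M) − C_P = 2.588 − 0.02952 = 2.558 mol/dm³.
S̃_{N/P} = C_N/C_P = 2.558/0.02952 = 86.7.

86.7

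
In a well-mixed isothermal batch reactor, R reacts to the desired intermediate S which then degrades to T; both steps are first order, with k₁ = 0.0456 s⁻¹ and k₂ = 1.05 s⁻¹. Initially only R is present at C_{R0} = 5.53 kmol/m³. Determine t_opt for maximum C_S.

3.12 s

The intermediate peaks when r₁ = r₂, i.e. k₁e^(−k₁t) = k₂e^(−k₂t), giving t_opt = ln(k₂/k₁)/(k₂−k₁).
= ln(1.05/0.0456)/(1.05−0.0456) = ln(23.03)/1.004 = 3.137/1.004 = 3.12 s.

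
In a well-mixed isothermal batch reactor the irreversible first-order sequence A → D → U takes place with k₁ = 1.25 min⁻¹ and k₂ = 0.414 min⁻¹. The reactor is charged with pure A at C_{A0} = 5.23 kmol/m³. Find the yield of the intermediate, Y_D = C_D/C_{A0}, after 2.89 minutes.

0.412

For first-order series with pure A initially, C_D(t) = k₁C_{A0}/(k₂−k₁)·(e^(−k₁t) − e^(−k₂t)).
e^(−k₁t) = e^(−1.25×2.89) = e^(−3.613) = 0.02698; e^(−k₂t) = e^(−1.196) = 0.3023.
C_D = 1.25×5.23/(0.414−1.25) × (0.02698−0.3023) = (-7.820)×(-0.2753) = 2.153 kmol/m³.
Y_D = C_D/C_{A0} = 2.153/5.23 = 0.412.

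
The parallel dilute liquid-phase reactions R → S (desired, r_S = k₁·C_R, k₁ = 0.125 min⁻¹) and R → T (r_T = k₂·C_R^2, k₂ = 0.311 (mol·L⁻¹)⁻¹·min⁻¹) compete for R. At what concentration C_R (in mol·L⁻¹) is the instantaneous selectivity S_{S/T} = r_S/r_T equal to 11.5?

0.0350 mol·L⁻¹

S_{S/T} = (k₁/k₂)·C_R⁻¹ ⇒ C_R = (S·k₂/k₁)^(-1).
= (11.5×0.311/0.125)^(-1) = (28.61)^(-1) = 0.0350 mol·L⁻¹.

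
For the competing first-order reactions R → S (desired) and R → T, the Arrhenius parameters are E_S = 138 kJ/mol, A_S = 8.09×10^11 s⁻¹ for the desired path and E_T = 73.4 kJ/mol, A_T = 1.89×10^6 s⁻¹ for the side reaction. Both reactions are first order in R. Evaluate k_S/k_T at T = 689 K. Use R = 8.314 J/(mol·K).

5.42

Since both paths have the same order in R, the concentration cancels and S_{S/T} = k_S/k_T = (A_S/A_T)·exp[(E_T−E_S)/(RT)].
(E_T−E_S)/(RT) = (73.4−138)×10³/(8.314×689) = -64600/5728 = -11.28.
k_S/k_T = (8.09×10^11/1.89×10^6)·exp(-11.28) = 4.280×10^5 × 1.266×10^-5 = 5.42.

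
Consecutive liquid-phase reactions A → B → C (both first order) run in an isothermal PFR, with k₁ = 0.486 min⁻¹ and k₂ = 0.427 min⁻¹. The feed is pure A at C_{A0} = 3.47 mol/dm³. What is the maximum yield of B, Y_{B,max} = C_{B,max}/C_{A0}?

Evaluating C_B at τ_opt = ln(k₂/k₁)/(k₂−k₁) gives C_{B,max}/C_{A0} = (k₁/k₂)^[k₂/(k₂−k₁)].
= (0.486/0.427)^(0.427/(0.427−0.486)) = (1.138)^(-7.237) = 0.3919.

0.392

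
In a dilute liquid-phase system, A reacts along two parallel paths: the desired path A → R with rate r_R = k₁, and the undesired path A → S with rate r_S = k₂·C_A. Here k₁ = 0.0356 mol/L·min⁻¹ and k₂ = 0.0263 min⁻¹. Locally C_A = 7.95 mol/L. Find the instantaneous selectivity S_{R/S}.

S_{R/S} = r_R/r_S = (k₁)/(k₂·C_A) = (k₁/k₂)·C_A⁻¹.
= (0.0356) / (0.0263×7.950) = 0.03560/0.2091 = 0.170.

0.170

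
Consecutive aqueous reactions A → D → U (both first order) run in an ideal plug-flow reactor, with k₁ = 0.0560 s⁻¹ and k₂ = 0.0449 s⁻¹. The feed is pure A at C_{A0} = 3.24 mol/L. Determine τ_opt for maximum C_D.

For first-order series the maximum of C_D occurs at τ_opt = ln(k₂/k₁)/(k₂−k₁).
= ln(0.0449/0.0560)/(0.0449−0.0560) = ln(0.8018)/-0.01110 = -0.2209/-0.01110 = 19.9 s.

19.9 s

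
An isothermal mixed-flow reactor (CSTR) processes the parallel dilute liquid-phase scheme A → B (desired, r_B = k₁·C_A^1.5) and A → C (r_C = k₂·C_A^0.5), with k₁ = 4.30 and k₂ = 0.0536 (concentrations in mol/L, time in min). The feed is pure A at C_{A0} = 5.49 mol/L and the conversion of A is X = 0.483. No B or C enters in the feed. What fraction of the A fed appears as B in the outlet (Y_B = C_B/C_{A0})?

0.481

Exit C_A = C_{A0}(1−X) = 5.49×0.517 = 2.838 mol/L.
A CSTR operates uniformly at the exit composition, giving r_B = 20.56 and r_C = 0.09030 (each k·C_A^n at C_A = 2.838).
Fraction of consumed A going to B: r_B/(r_B+r_C) = 0.9956.
C_B = 0.9956·C_{A0}·X = 0.9956×5.49×0.483 = 2.64 mol/L; Y_B = C_B/C_{A0} = 0.481.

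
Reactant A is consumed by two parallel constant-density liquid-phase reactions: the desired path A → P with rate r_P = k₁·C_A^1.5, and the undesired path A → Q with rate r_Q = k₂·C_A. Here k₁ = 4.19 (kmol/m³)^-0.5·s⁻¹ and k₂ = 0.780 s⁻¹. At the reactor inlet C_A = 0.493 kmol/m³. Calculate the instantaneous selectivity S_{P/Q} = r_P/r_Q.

3.77

S_{P/Q} = r_P/r_Q = (k₁·C_A^1.5)/(k₂·C_A) = (k₁/k₂)·C_A^0.5.
= (4.19×0.4930^1.5) / (0.780×0.4930) = 1.450/0.3845 = 3.77.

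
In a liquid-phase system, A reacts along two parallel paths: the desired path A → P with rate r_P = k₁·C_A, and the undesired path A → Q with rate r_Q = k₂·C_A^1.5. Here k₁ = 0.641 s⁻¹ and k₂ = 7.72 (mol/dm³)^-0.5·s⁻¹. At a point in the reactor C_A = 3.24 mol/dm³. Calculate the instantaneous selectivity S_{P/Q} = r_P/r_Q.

0.0461

S_{P/Q} = r_P/r_Q = (k₁·C_A)/(k₂·C_A^1.5) = (k₁/k₂)·C_A^-0.5.
= (0.641×3.240) / (7.72×3.240^1.5) = 2.077/45.02 = 0.0461.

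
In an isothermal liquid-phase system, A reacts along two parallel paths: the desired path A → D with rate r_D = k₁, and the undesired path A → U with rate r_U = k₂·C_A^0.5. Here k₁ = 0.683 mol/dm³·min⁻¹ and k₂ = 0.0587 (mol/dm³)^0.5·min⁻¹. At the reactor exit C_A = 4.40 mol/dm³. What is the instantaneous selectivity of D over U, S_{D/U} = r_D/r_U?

S_{D/U} = r_D/r_U = (k₁)/(k₂·C_A^0.5) = (k₁/k₂)·C_A^-0.5.
= (0.683) / (0.0587×4.400^0.5) = 0.6830/0.1231 = 5.55.

5.55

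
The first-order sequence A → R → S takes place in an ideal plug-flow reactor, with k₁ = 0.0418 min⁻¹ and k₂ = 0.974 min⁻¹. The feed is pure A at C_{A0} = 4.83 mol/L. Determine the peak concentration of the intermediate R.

For a first-order series the maximum intermediate yield is C_{R,max}/C_{A0} = (k₁/k₂)^[k₂/(k₂−k₁)].
= (0.0418/0.974)^(0.974/(0.974−0.0418)) = (0.04292)^(1.045) = 0.03727.
C_{R,max} = 0.03727×4.83 = 0.180 mol/L.

0.180 mol/L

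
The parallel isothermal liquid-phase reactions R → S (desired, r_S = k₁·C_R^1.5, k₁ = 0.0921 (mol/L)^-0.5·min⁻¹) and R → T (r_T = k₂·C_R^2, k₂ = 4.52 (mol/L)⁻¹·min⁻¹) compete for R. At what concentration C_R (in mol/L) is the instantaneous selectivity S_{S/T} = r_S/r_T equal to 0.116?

0.0309 mol/L

S_{S/T} = (k₁/k₂)·C_R^-0.5 ⇒ C_R = (S·k₂/k₁)^(-2).
= (0.116×4.52/0.0921)^(-2) = (5.693)^(-2) = 0.0309 mol/L.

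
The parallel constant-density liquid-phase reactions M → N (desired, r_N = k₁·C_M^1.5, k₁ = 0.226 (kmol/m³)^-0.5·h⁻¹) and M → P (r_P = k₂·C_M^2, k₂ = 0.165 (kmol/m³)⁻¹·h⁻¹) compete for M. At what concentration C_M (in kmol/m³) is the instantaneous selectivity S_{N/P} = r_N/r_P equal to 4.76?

0.0828 kmol/m³

S_{N/P} = (k₁/k₂)·C_M^-0.5 ⇒ C_M = (S·k₂/k₁)^(-2).
= (4.76×0.165/0.226)^(-2) = (3.475)^(-2) = 0.0828 kmol/m³.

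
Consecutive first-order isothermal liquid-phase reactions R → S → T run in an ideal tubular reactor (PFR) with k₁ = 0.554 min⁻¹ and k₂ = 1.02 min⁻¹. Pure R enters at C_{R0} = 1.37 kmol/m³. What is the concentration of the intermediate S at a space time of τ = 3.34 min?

0.202 kmol/m³

For first-order series with pure R initially, C_S(τ) = k₁C_{R0}/(k₂−k₁)·(e^(−k₁τ) − e^(−k₂τ)).
e^(−k₁τ) = e^(−0.554×3.34) = e^(−1.850) = 0.1572; e^(−k₂τ) = e^(−3.407) = 0.03315.
C_S = 0.554×1.37/(1.02−0.554) × (0.1572−0.03315) = 1.629×0.1240 = 0.2020 kmol/m³.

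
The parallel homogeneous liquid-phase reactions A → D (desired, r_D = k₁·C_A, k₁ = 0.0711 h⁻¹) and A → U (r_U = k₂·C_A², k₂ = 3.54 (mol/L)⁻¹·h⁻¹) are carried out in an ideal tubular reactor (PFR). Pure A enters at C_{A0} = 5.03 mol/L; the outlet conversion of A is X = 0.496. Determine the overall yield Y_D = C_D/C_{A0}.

0.00272

C_A = C_{A0}(1−X) = 2.535 mol/L.
Along a PFR/batch, dC_D/dC_A = −r_D/(r_D+r_U) = −k₁/(k₁+k₂·C_A).
Integrating from C_{A0} to C_A: C_D = (0.0711/3.54)·ln[(0.0711+3.54·5.03)/(0.0711+3.54·2.54)] = 0.02008·ln(17.88/9.045) = 0.01368 mol/L.
Y_D = C_D/C_{A0} = 0.01368/5.03 = 0.00272.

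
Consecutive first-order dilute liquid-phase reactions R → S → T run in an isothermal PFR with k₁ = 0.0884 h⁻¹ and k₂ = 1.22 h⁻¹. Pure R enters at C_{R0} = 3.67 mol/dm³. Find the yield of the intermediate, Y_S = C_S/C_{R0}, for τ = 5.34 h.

The intermediate concentration in a first-order A→B→C sequence is C_S = k₁C_{R0}(e^(−k₁τ) − e^(−k₂τ))/(k₂−k₁).
e^(−k₁τ) = e^(−0.0884×5.34) = e^(−0.4721) = 0.6237; e^(−k₂τ) = e^(−6.515) = 0.001481.
C_S = 0.0884×3.67/(1.22−0.0884) × (0.6237−0.001481) = 0.2867×0.6222 = 0.1784 mol/dm³.
Y_S = C_S/C_{R0} = 0.1784/3.67 = 0.0486.

0.0486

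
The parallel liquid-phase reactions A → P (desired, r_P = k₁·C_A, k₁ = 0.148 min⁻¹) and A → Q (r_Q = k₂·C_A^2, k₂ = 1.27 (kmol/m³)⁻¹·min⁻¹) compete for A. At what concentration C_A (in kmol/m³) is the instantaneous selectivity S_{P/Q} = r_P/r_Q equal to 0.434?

0.269 kmol/m³

S_{P/Q} = (k₁/k₂)·C_A⁻¹ ⇒ C_A = (S·k₂/k₁)^(-1).
= (0.434×1.27/0.148)^(-1) = (3.724)^(-1) = 0.269 kmol/m³.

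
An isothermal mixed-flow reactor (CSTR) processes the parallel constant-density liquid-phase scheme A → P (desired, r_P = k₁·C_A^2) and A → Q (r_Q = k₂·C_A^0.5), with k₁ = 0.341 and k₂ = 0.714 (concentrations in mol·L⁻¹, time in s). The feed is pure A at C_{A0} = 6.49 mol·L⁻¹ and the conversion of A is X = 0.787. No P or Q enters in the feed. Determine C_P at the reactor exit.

2.23 mol·L⁻¹

Exit C_A = C_{A0}(1−X) = 6.49×0.213 = 1.382 mol·L⁻¹.
A CSTR operates uniformly at the exit composition, giving r_P = 0.6516 and r_Q = 0.8395 (each k·C_A^n at C_A = 1.382).
Fraction of consumed A going to P: r_P/(r_P+r_Q) = 0.4370.
C_P = 0.4370·C_{A0}·X = 0.4370×6.49×0.787 = 2.23 mol·L⁻¹.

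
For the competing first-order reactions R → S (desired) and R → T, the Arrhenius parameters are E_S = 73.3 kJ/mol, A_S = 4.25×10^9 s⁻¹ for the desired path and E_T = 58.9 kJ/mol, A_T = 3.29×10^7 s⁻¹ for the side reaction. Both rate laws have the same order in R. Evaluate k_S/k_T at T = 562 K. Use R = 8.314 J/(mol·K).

5.93

Since both paths have the same order in R, the concentration cancels and S_{S/T} = k_S/k_T = (A_S/A_T)·exp[(E_T−E_S)/(RT)].
(E_T−E_S)/(RT) = (58.9−73.3)×10³/(8.314×562) = -14400/4672 = -3.082.
k_S/k_T = (4.25×10^9/3.29×10^7)·exp(-3.082) = 129.2 × 0.04587 = 5.93.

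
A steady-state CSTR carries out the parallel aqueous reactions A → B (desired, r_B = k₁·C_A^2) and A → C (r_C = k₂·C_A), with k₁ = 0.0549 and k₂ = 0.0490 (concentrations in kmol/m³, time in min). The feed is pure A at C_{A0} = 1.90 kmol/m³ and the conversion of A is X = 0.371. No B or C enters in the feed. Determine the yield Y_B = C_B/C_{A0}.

Exit C_A = C_{A0}(1−X) = 1.90×0.629 = 1.195 kmol/m³.
Rates in a CSTR are evaluated at the outlet concentration: r_B = 0.0549×1.195^2 = 0.07841, r_C = 0.0490×1.195 = 0.05856.
Fraction of consumed A going to B: r_B/(r_B+r_C) = 0.5725.
C_B = 0.5725·C_{A0}·X = 0.5725×1.90×0.371 = 0.404 kmol/m³; Y_B = C_B/C_{A0} = 0.212.

0.212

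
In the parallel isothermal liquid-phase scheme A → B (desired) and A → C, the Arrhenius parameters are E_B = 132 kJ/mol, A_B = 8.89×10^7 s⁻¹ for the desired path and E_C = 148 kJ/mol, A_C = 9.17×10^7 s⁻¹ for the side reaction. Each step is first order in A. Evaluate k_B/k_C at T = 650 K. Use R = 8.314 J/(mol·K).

k_B/k_C = (A_B/A_C)·exp[−(E_B−E_C)/(RT)] = (A_B/A_C)·exp[(E_C−E_B)/(RT)].
(E_C−E_B)/(RT) = (148−132)×10³/(8.314×650) = 16000/5404 = 2.961.
k_B/k_C = (8.89×10^7/9.17×10^7)·exp(2.961) = 0.9695 × 19.31 = 18.7.

18.7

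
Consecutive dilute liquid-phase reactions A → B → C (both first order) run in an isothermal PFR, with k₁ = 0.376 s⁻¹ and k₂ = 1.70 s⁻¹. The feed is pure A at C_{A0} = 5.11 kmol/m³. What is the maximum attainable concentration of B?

At the optimum, C_{B,max}/C_{A0} = (k₁/k₂)^[k₂/(k₂−k₁)].
= (0.376/1.70)^(1.70/(1.70−0.376)) = (0.2212)^(1.284) = 0.1441.
C_{B,max} = 0.1441×5.11 = 0.736 kmol/m³.

0.736 kmol/m³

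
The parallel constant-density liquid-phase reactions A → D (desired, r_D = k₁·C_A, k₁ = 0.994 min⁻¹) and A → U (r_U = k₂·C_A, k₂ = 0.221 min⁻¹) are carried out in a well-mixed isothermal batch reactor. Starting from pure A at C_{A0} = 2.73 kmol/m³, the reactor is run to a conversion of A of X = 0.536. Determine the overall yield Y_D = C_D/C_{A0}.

0.439

C_A = C_{A0}(1−X) = 1.267 kmol/m³.
Both paths are first order in A, so the instantaneous fraction to D is constant: dC_D/d(−C_A) = k₁/(k₁+k₂) = 0.8181.
C_D = 0.8181·(C_{A0}−C_A) = 0.8181×1.463 = 1.20 kmol/m³.
Y_D = C_D/C_{A0} = 1.197/2.73 = 0.439.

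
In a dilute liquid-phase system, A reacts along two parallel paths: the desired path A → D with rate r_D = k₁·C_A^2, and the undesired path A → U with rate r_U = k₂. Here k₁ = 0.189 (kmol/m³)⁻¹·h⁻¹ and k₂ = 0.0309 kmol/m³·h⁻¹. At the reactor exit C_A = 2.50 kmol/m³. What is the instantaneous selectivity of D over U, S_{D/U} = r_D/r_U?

38.2

S_{D/U} = r_D/r_U = (k₁·C_A^2)/(k₂) = (k₁/k₂)·C_A^2.
= (0.189×2.500^2) / (0.0309) = 1.181/0.03090 = 38.2.
Since the desired path is higher order in A, keeping C_A high (PFR or concentrated feed) favours D.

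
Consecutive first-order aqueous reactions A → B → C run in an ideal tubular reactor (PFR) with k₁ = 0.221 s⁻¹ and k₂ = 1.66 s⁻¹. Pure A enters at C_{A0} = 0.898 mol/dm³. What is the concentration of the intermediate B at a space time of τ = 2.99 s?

The intermediate concentration in a first-order A→B→C sequence is C_B = k₁C_{A0}(e^(−k₁τ) − e^(−k₂τ))/(k₂−k₁).
e^(−k₁τ) = e^(−0.221×2.99) = e^(−0.6608) = 0.5164; e^(−k₂τ) = e^(−4.963) = 0.006989.
C_B = 0.221×0.898/(1.66−0.221) × (0.5164−0.006989) = 0.1379×0.5095 = 0.07026 mol/dm³.

0.0703 mol/dm³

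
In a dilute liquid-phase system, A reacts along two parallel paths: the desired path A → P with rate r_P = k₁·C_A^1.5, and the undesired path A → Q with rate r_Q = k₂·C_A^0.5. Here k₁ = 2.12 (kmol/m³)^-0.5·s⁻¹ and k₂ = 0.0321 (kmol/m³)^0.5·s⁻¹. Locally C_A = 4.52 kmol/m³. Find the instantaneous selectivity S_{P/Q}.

S_{P/Q} = r_P/r_Q = (k₁·C_A^1.5)/(k₂·C_A^0.5) = (k₁/k₂)·C_A.
= (2.12×4.520^1.5) / (0.0321×4.520^0.5) = 20.37/0.06825 = 299.
Since the desired path is higher order in A, keeping C_A high (PFR or concentrated feed) favours P.

299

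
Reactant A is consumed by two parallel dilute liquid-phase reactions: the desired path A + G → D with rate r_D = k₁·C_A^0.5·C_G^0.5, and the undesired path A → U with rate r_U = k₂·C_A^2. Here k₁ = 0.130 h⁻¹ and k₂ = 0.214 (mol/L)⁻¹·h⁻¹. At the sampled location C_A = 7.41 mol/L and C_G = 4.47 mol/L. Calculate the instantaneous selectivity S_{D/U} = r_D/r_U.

0.0637

S_{D/U} = r_D/r_U = (k₁·C_A^0.5·C_G^0.5)/(k₂·C_A^2) = (k₁/k₂)·C_A^-1.5·C_G^0.5.
= (0.130×7.410^0.5×4.470^0.5) / (0.214×7.410^2) = 0.7482/11.75 = 0.0637.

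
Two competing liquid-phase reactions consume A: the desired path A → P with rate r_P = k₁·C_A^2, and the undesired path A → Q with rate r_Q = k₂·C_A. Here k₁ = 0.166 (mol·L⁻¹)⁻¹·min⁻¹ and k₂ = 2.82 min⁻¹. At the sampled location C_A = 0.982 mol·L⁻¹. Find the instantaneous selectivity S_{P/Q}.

S_{P/Q} = r_P/r_Q = (k₁·C_A^2)/(k₂·C_A) = (k₁/k₂)·C_A.
= (0.166×0.9820^2) / (2.82×0.9820) = 0.1601/2.769 = 0.0578.
Since the desired path is higher order in A, keeping C_A high (PFR or concentrated feed) favours P.

0.0578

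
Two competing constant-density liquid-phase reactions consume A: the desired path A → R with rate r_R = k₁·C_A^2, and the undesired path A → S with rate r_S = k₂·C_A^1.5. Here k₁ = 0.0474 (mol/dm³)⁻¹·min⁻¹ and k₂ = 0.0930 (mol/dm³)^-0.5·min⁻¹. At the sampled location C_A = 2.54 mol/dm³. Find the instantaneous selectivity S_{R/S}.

S_{R/S} = r_R/r_S = (k₁·C_A^2)/(k₂·C_A^1.5) = (k₁/k₂)·C_A^0.5.
= (0.0474×2.540^2) / (0.0930×2.540^1.5) = 0.3058/0.3765 = 0.812.
Since the desired path is higher order in A, keeping C_A high (PFR or concentrated feed) favours R.

0.812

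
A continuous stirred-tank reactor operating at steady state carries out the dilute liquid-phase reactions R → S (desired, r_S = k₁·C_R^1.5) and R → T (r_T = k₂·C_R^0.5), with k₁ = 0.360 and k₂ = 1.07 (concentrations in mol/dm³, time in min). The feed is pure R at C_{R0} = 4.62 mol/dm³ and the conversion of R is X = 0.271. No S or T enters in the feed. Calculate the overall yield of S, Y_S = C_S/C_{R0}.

Exit C_R = C_{R0}(1−X) = 4.62×0.729 = 3.368 mol/dm³.
Rates in a CSTR are evaluated at the outlet concentration: r_S = 0.360×3.368^1.5 = 2.225, r_T = 1.07×3.368^0.5 = 1.964.
Fraction of consumed R going to S: r_S/(r_S+r_T) = 0.5312.
C_S = 0.5312·C_{R0}·X = 0.5312×4.62×0.271 = 0.665 mol/dm³; Y_S = C_S/C_{R0} = 0.144.

0.144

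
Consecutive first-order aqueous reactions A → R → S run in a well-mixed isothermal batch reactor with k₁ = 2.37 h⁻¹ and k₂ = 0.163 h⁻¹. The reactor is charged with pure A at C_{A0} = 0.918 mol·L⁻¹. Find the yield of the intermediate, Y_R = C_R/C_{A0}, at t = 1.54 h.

The intermediate concentration in a first-order A→B→C sequence is C_R = k₁C_{A0}(e^(−k₁t) − e^(−k₂t))/(k₂−k₁).
e^(−k₁t) = e^(−2.37×1.54) = e^(−3.650) = 0.02600; e^(−k₂t) = e^(−0.2510) = 0.7780.
C_R = 2.37×0.918/(0.163−2.37) × (0.02600−0.7780) = (-0.9858)×(-0.7520) = 0.7413 mol·L⁻¹.
Y_R = C_R/C_{A0} = 0.7413/0.918 = 0.808.

0.808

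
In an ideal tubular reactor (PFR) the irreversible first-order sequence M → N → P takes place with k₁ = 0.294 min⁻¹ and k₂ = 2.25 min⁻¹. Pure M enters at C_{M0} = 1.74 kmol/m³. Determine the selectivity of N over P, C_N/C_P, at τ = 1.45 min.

For first-order series with pure M initially, C_N(τ) = k₁C_{M0}/(k₂−k₁)·(e^(−k₁τ) − e^(−k₂τ)).
e^(−k₁τ) = e^(−0.294×1.45) = e^(−0.4263) = 0.6529; e^(−k₂τ) = e^(−3.262) = 0.03829.
C_N = 0.294×1.74/(2.25−0.294) × (0.6529−0.03829) = 0.2615×0.6146 = 0.1607 kmol/m³.
C_M = C_{M0}e^(−k₁τ) = 1.136 kmol/m³, so C_P = C_{M0}−C_M−C_N = 0.4432 kmol/m³; C_N/C_P = 0.363.

0.363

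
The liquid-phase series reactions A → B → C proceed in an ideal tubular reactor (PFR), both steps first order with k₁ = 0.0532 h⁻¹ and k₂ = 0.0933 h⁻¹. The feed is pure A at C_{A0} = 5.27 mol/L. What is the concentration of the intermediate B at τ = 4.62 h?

0.925 mol/L

Solving the coupled first-order balances gives C_B(τ) = [k₁/(k₂−k₁)]·C_{A0}·(e^(−k₁τ) − e^(−k₂τ)).
e^(−k₁τ) = e^(−0.0532×4.62) = e^(−0.2458) = 0.7821; e^(−k₂τ) = e^(−0.4310) = 0.6498.
C_B = 0.0532×5.27/(0.0933−0.0532) × (0.7821−0.6498) = 6.992×0.1323 = 0.9247 mol/L.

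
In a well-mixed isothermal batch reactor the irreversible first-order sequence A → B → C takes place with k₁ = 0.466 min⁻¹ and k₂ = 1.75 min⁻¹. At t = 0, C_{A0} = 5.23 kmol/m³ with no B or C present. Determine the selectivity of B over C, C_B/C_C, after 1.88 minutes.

0.309

For first-order series with pure A initially, C_B(t) = k₁C_{A0}/(k₂−k₁)·(e^(−k₁t) − e^(−k₂t)).
e^(−k₁t) = e^(−0.466×1.88) = e^(−0.8761) = 0.4164; e^(−k₂t) = e^(−3.290) = 0.03725.
C_B = 0.466×5.23/(1.75−0.466) × (0.4164−0.03725) = 1.898×0.3792 = 0.7197 kmol/m³.
C_A = C_{A0}e^(−k₁t) = 2.178 kmol/m³, so C_C = C_{A0}−C_A−C_B = 2.332 kmol/m³; C_B/C_C = 0.309.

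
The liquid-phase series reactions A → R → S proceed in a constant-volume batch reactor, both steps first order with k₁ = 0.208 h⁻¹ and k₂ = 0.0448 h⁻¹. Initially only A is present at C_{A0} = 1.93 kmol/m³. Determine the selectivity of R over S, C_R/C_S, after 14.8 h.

The intermediate concentration in a first-order A→B→C sequence is C_R = k₁C_{A0}(e^(−k₁t) − e^(−k₂t))/(k₂−k₁).
e^(−k₁t) = e^(−0.208×14.8) = e^(−3.078) = 0.04603; e^(−k₂t) = e^(−0.6630) = 0.5153.
C_R = 0.208×1.93/(0.0448−0.208) × (0.04603−0.5153) = (-2.460)×(-0.4692) = 1.154 kmol/m³.
C_A = C_{A0}e^(−k₁t) = 0.08884 kmol/m³, so C_S = C_{A0}−C_A−C_R = 0.6869 kmol/m³; C_R/C_S = 1.68.

1.68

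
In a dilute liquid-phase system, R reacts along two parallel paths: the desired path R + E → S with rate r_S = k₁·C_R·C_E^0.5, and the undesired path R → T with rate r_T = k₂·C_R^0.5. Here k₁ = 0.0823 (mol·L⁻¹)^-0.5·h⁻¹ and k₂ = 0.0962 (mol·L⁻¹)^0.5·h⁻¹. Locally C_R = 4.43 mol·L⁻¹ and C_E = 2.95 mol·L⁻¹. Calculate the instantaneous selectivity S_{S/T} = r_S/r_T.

S_{S/T} = r_S/r_T = (k₁·C_R·C_E^0.5)/(k₂·C_R^0.5) = (k₁/k₂)·C_R^0.5·C_E^0.5.
= (0.0823×4.430×2.950^0.5) / (0.0962×4.430^0.5) = 0.6262/0.2025 = 3.09.
Since the desired path is higher order in R, keeping C_R high (PFR or concentrated feed) favours S.

3.09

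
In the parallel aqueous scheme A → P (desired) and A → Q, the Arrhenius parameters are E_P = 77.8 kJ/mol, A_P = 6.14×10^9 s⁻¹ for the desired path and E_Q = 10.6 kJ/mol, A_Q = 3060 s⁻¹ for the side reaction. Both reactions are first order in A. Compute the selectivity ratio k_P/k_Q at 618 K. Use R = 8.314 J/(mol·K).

4.19

With equal orders, S_{P/Q} = k_P/k_Q = (A_P/A_Q)·exp[(E_Q−E_P)/(RT)].
(E_Q−E_P)/(RT) = (10.6−77.8)×10³/(8.314×618) = -67200/5138 = -13.08.
k_P/k_Q = (6.14×10^9/3060)·exp(-13.08) = 2.007×10^6 × 2.089×10^-6 = 4.19.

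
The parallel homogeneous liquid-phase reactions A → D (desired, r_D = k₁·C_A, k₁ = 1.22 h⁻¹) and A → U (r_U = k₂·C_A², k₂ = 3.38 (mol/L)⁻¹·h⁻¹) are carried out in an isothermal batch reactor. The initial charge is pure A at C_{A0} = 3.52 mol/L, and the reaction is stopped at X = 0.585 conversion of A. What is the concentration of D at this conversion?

C_A = C_{A0}(1−X) = 1.461 mol/L.
Along a PFR/batch, dC_D/dC_A = −r_D/(r_D+r_U) = −k₁/(k₁+k₂·C_A).
Integrating from C_{A0} to C_A: C_D = (1.22/3.38)·ln[(1.22+3.38·3.52)/(1.22+3.38·1.46)] = 0.3609·ln(13.12/6.158) = 0.2730 mol/L.

0.273 mol/L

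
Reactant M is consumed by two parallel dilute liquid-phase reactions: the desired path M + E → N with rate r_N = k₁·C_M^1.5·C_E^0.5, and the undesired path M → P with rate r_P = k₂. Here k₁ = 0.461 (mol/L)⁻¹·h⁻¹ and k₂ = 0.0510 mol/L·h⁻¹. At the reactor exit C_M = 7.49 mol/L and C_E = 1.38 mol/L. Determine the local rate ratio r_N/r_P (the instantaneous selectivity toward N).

218

S_{N/P} = r_N/r_P = (k₁·C_M^1.5·C_E^0.5)/(k₂) = (k₁/k₂)·C_M^1.5·C_E^0.5.
= (0.461×7.490^1.5×1.380^0.5) / (0.0510) = 11.10/0.05100 = 218.
Since the desired path is higher order in M, keeping C_M high (PFR or concentrated feed) favours N.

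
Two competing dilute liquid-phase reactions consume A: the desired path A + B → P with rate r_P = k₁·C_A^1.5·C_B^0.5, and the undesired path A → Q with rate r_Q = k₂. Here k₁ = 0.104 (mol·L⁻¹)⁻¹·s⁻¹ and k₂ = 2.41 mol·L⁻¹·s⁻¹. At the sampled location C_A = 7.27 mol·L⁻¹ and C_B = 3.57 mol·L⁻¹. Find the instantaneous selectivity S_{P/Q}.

S_{P/Q} = r_P/r_Q = (k₁·C_A^1.5·C_B^0.5)/(k₂) = (k₁/k₂)·C_A^1.5·C_B^0.5.
= (0.104×7.270^1.5×3.570^0.5) / (2.41) = 3.852/2.410 = 1.60.

1.60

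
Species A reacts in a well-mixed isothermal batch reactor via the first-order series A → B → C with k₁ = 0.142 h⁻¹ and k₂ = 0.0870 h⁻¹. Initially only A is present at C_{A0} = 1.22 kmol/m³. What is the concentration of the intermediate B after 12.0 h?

Solving the coupled first-order balances gives C_B(t) = [k₁/(k₂−k₁)]·C_{A0}·(e^(−k₁t) − e^(−k₂t)).
e^(−k₁t) = e^(−0.142×12.0) = e^(−1.704) = 0.1820; e^(−k₂t) = e^(−1.044) = 0.3520.
C_B = 0.142×1.22/(0.0870−0.142) × (0.1820−0.3520) = (-3.150)×(-0.1701) = 0.5358 kmol/m³.

0.536 kmol/m³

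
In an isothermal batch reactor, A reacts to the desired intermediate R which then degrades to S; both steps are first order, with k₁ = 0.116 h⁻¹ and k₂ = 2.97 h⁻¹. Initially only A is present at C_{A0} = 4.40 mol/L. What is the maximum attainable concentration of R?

Evaluating C_R at t_opt = ln(k₂/k₁)/(k₂−k₁) gives C_{R,max}/C_{A0} = (k₁/k₂)^[k₂/(k₂−k₁)].
= (0.116/2.97)^(2.97/(2.97−0.116)) = (0.03906)^(1.041) = 0.03423.
C_{R,max} = 0.03423×4.40 = 0.151 mol/L.

0.151 mol/L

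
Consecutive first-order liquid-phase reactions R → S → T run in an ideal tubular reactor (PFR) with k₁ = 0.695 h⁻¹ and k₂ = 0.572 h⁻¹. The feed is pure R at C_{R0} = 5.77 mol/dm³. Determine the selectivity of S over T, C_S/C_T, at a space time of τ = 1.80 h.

1.28

Solving the coupled first-order balances gives C_S(τ) = [k₁/(k₂−k₁)]·C_{R0}·(e^(−k₁τ) − e^(−k₂τ)).
e^(−k₁τ) = e^(−0.695×1.80) = e^(−1.251) = 0.2862; e^(−k₂τ) = e^(−1.030) = 0.3571.
C_S = 0.695×5.77/(0.572−0.695) × (0.2862−0.3571) = (-32.60)×(-0.07093) = 2.313 mol/dm³.
C_R = C_{R0}e^(−k₁τ) = 1.651 mol/dm³, so C_T = C_{R0}−C_R−C_S = 1.806 mol/dm³; C_S/C_T = 1.28.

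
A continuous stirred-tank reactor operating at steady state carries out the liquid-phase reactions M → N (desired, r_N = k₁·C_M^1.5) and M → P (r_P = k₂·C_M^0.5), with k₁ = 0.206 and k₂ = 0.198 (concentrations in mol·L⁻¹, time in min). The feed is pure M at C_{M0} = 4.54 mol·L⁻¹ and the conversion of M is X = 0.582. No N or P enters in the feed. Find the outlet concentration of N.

1.75 mol·L⁻¹

Exit C_M = C_{M0}(1−X) = 4.54×0.418 = 1.898 mol·L⁻¹.
In a CSTR the entire volume is at exit conditions, so r_N = 0.206×1.898^1.5 = 0.5385 and r_P = 0.198×1.898^0.5 = 0.2728.
Fraction of consumed M going to N: r_N/(r_N+r_P) = 0.6638.
C_N = 0.6638·C_{M0}·X = 0.6638×4.54×0.582 = 1.75 mol·L⁻¹.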